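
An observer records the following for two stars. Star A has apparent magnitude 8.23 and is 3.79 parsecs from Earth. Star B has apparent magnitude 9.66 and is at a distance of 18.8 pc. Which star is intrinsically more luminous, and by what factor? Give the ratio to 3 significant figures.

Star B is more luminous, by a factor of 6.59.

Star A: M = m − 5 log₁₀ d + 5 = 8.23 − 5·0.5786 + 5 = 10.337
Star B: M = m − 5 log₁₀ d + 5 = 9.66 − 5·1.2742 + 5 = 8.289
ΔM = M_A − M_B = 10.337 − (8.289) = 2.048; smaller M is more luminous → Star B.
L ratio = 10^(0.4 |ΔM|) = 10^0.819 = 6.592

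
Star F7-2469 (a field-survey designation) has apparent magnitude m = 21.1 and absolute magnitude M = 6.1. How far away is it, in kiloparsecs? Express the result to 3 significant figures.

d ≈ 10.0 kpc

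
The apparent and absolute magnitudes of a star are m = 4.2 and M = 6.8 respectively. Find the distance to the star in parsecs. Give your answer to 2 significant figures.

Distance modulus: m − M = 4.2 − (6.8) = -2.600
m − M = 5 log₁₀ d − 5
log₁₀ d = (m − M)/5 + 1 = 0.4800
d = 10^0.4800 = 3.020 pc

d ≈ 3.0 pc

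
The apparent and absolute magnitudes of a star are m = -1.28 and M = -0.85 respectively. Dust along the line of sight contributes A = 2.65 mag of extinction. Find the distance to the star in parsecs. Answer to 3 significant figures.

d ≈ 2.42 pc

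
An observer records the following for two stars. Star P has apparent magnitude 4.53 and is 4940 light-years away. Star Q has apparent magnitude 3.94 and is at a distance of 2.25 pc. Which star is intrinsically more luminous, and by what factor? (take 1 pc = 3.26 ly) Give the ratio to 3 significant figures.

Star P: d = 4940 ly / 3.26 = 1515 pc
Star P: M = m − 5 log₁₀ d + 5 = 4.53 − 5·3.1805 + 5 = -6.373
Star Q: M = m − 5 log₁₀ d + 5 = 3.94 − 5·0.3522 + 5 = 7.179
ΔM = M_P − M_Q = -6.373 − (7.179) = -13.552; smaller M is more luminous → Star P.
L ratio = 10^(0.4 |ΔM|) = 10^5.421 = 263400

Star P is more luminous, by a factor of 263000.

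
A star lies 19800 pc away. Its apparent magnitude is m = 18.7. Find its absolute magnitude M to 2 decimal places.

M ≈ 2.22

5 log₁₀(d/10 pc) = 5 log₁₀(19800) − 5 = 16.483
M = m − 5 log₁₀(d/10) = 18.7 − 16.483 = 2.217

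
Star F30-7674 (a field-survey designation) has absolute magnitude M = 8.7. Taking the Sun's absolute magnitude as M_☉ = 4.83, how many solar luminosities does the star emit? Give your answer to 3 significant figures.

L/L_☉ ≈ 0.0283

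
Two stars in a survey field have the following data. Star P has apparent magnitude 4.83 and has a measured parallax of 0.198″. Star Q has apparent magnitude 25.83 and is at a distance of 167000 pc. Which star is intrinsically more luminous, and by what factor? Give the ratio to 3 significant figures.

Star Q is more luminous, by a factor of 4.35.

Star P: d = 1/p = 1/0.198″ = 5.051 pc
Star P: M = m − 5 log₁₀ d + 5 = 4.83 − 5·0.7033 + 5 = 6.313
Star Q: M = m − 5 log₁₀ d + 5 = 25.83 − 5·5.2227 + 5 = 4.716
ΔM = M_P − M_Q = 6.313 − (4.716) = 1.597; smaller M is more luminous → Star Q.
L ratio = 10^(0.4 |ΔM|) = 10^0.639 = 4.353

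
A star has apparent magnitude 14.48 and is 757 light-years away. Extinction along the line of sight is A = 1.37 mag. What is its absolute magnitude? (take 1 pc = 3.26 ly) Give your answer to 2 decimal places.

M ≈ 6.28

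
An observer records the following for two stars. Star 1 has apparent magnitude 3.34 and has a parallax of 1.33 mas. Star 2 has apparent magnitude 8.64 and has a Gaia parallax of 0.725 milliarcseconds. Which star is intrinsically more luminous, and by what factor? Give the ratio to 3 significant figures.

Star 1: p = 1.33 mas = 1.33×10^-3″ → d = 1/p = 751.9 pc
Star 1: M = m − 5 log₁₀ d + 5 = 3.34 − 5·2.8761 + 5 = -6.041
Star 2: p = 0.725 mas = 7.25×10^-4″ → d = 1/p = 1379 pc
Star 2: M = m − 5 log₁₀ d + 5 = 8.64 − 5·3.1397 + 5 = -2.058
ΔM = M_1 − M_2 = -6.041 − (-2.058) = -3.982; smaller M is more luminous → Star 1.
L ratio = 10^(0.4 |ΔM|) = 10^1.593 = 39.17

Star 1 is more luminous, by a factor of 39.2.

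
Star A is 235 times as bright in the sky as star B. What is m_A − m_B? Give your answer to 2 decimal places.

m_A − m_B ≈ -5.93

Pogson: Δm = −2.5 log₁₀(ratio) = −2.5 log₁₀(235) = −2.5 × 2.3711 = -5.928
Star A is brighter, so it has the smaller magnitude: the difference is negative.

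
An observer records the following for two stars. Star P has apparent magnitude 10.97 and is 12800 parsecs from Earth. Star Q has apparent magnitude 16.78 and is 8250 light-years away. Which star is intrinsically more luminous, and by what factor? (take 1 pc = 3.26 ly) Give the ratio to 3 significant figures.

Star P is more luminous, by a factor of 5390.

Star P: M = m − 5 log₁₀ d + 5 = 10.97 − 5·4.1072 + 5 = -4.566
Star Q: d = 8250 ly / 3.26 = 2531 pc
Star Q: M = m − 5 log₁₀ d + 5 = 16.78 − 5·3.4032 + 5 = 4.764
ΔM = M_P − M_Q = -4.566 − (4.764) = -9.330; smaller M is more luminous → Star P.
L ratio = 10^(0.4 |ΔM|) = 10^3.732 = 5394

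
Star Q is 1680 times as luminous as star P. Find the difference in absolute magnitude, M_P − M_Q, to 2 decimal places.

M_P − M_Q ≈ 8.06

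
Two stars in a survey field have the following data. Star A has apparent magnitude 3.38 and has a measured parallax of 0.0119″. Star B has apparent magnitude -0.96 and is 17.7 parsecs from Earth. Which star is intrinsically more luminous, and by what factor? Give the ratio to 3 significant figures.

Star A: d = 1/p = 1/0.0119″ = 84.03 pc
Star A: M = m − 5 log₁₀ d + 5 = 3.38 − 5·1.9245 + 5 = -1.242
Star B: M = m − 5 log₁₀ d + 5 = -0.96 − 5·1.2480 + 5 = -2.200
ΔM = M_A − M_B = -1.242 − (-2.200) = 0.958; smaller M is more luminous → Star B.
L ratio = 10^(0.4 |ΔM|) = 10^0.383 = 2.416

Star B is more luminous, by a factor of 2.42.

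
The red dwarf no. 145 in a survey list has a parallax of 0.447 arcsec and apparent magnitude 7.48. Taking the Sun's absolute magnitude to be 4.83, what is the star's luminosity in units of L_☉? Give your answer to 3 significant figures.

L/L_☉ ≈ 4.36×10^-3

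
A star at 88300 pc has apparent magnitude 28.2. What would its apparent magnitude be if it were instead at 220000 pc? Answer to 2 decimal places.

Flux ∝ 1/d², so Δm = 5 log₁₀(d₂/d₁) = 5 log₁₀(220000/88300) = 1.982
m₂ = m₁ + Δm = 28.2 + (1.982) = 30.182

m ≈ 30.18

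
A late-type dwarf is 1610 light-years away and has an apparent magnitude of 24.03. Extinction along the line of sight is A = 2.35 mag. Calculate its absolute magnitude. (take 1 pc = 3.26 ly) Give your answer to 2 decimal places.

d = 1610 ly / 3.26 = 493.9 pc
5 log₁₀(d/10 pc) = 5 log₁₀(493.9) − 5 = 8.468
M = m − 5 log₁₀(d/10) − A = 24.03 − 8.468 − 2.35 = 13.212

M ≈ 13.21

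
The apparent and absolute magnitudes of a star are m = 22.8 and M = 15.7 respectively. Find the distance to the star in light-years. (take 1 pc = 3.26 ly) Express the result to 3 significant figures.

d ≈ 857 ly

Distance modulus: m − M = 22.8 − (15.7) = 7.100
m − M = 5 log₁₀ d − 5
log₁₀ d = (m − M)/5 + 1 = 2.4200
d = 10^2.4200 = 263.0 pc
= 857.5 ly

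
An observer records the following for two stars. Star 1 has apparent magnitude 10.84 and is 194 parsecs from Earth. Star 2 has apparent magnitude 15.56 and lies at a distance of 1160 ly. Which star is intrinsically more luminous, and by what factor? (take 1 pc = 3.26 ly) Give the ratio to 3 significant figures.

Star 1 is more luminous, by a factor of 23.0.

Star 1: M = m − 5 log₁₀ d + 5 = 10.84 − 5·2.2878 + 5 = 4.401
Star 2: d = 1160 ly / 3.26 = 355.8 pc
Star 2: M = m − 5 log₁₀ d + 5 = 15.56 − 5·2.5512 + 5 = 7.804
ΔM = M_1 − M_2 = 4.401 − (7.804) = -3.403; smaller M is more luminous → Star 1.
L ratio = 10^(0.4 |ΔM|) = 10^1.361 = 22.97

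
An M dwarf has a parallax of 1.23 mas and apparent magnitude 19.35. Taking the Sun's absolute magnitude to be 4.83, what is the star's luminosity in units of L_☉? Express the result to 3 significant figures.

d = 1/p = 1000/1.23 mas = 813.0 pc
M = m − 5 log₁₀ d + 5 = 19.35 − 5·2.9101 + 5 = 9.800
M − M_☉ = 9.800 − 4.83 = 4.970
L/L_☉ = 10^(−0.4 × 4.970) = 0.01028

L/L_☉ ≈ 0.0103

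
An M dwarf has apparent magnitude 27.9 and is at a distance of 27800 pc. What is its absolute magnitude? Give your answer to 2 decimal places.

M ≈ 10.68

5 log₁₀(d/10 pc) = 5 log₁₀(27800) − 5 = 17.220
M = m − 5 log₁₀(d/10) = 27.9 − 17.220 = 10.680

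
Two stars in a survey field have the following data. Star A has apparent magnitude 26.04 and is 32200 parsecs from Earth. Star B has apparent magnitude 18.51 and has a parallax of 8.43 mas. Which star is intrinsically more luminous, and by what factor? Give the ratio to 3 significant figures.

Star A: M = m − 5 log₁₀ d + 5 = 26.04 − 5·4.5079 + 5 = 8.501
Star B: p = 8.43 mas = 8.43×10^-3″ → d = 1/p = 118.6 pc
Star B: M = m − 5 log₁₀ d + 5 = 18.51 − 5·2.0742 + 5 = 13.139
ΔM = M_A − M_B = 8.501 − (13.139) = -4.638; smaller M is more luminous → Star A.
L ratio = 10^(0.4 |ΔM|) = 10^1.855 = 71.67

Star A is more luminous, by a factor of 71.7.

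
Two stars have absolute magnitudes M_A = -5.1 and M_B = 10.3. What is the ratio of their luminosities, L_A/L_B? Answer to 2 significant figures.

ΔM = M_A − M_B = -15.4
L_A/L_B = 10^(−0.4 ΔM) = 10^6.160 = 1.445×10^6

L_A/L_B ≈ 1.4×10^6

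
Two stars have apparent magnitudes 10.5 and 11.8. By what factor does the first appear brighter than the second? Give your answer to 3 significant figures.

3.31

Magnitude difference = -1.3
Flux ratio = 10^(−0.4 Δm) = 10^(−0.4 × -1.3) = 10^0.520 = 3.311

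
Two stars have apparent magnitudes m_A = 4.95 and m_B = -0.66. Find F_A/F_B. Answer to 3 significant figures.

Magnitude difference = 5.61
Flux ratio = 10^(−0.4 Δm) = 10^(−0.4 × 5.61) = 10^-2.244 = 5.702×10^-3

F_A/F_B ≈ 5.70×10^-3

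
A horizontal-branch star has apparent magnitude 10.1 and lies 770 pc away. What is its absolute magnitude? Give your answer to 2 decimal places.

5 log₁₀(d/10 pc) = 5 log₁₀(770.0) − 5 = 9.432
M = m − 5 log₁₀(d/10) = 10.1 − 9.432 = 0.668

M ≈ 0.67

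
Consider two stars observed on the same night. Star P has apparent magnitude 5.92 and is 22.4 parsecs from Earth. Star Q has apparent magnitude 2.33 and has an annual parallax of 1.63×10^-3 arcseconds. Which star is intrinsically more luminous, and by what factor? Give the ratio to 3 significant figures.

Star P: M = m − 5 log₁₀ d + 5 = 5.92 − 5·1.3502 + 5 = 4.169
Star Q: d = 1/p = 1/1.63×10^-3″ = 613.5 pc
Star Q: M = m − 5 log₁₀ d + 5 = 2.33 − 5·2.7878 + 5 = -6.609
ΔM = M_P − M_Q = 4.169 − (-6.609) = 10.778; smaller M is more luminous → Star Q.
L ratio = 10^(0.4 |ΔM|) = 10^4.311 = 20470

Star Q is more luminous, by a factor of 20500.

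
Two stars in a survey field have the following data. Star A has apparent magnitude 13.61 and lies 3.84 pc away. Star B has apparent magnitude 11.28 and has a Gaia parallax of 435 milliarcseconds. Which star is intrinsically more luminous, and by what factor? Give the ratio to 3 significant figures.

Star B is more luminous, by a factor of 3.06.

Star A: M = m − 5 log₁₀ d + 5 = 13.61 − 5·0.5843 + 5 = 15.688
Star B: p = 435 mas = 0.435″ → d = 1/p = 2.299 pc
Star B: M = m − 5 log₁₀ d + 5 = 11.28 − 5·0.3615 + 5 = 14.472
ΔM = M_A − M_B = 15.688 − (14.472) = 1.216; smaller M is more luminous → Star B.
L ratio = 10^(0.4 |ΔM|) = 10^0.486 = 3.064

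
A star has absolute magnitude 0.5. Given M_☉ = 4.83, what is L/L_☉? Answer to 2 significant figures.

L/L_☉ ≈ 54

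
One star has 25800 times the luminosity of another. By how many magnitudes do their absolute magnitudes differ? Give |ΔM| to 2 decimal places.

|ΔM| ≈ 11.03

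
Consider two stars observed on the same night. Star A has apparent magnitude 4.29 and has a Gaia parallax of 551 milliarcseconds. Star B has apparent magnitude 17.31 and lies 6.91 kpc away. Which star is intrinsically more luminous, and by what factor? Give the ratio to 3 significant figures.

Star B is more luminous, by a factor of 89.8.

Star A: p = 551 mas = 0.551″ → d = 1/p = 1.815 pc
Star A: M = m − 5 log₁₀ d + 5 = 4.29 − 5·0.2588 + 5 = 7.996
Star B: d = 6.91 kpc = 6910 pc
Star B: M = m − 5 log₁₀ d + 5 = 17.31 − 5·3.8395 + 5 = 3.113
ΔM = M_A − M_B = 7.996 − (3.113) = 4.883; smaller M is more luminous → Star B.
L ratio = 10^(0.4 |ΔM|) = 10^1.953 = 89.80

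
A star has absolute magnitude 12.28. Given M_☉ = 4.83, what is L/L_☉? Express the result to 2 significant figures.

L/L_☉ ≈ 1.0×10^-3

M − M_☉ = 12.28 − 4.83 = 7.450
L/L_☉ = 10^(−0.4 (M − M_☉)) = 10^-2.980 = 1.047×10^-3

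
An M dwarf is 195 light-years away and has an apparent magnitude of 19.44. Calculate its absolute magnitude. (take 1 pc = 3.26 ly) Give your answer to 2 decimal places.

M ≈ 15.56

d = 195 ly / 3.26 = 59.82 pc
5 log₁₀(d/10 pc) = 5 log₁₀(59.82) − 5 = 3.884
M = m − 5 log₁₀(d/10) = 19.44 − 3.884 = 15.556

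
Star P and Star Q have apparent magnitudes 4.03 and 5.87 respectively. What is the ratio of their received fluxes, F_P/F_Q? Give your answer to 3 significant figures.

F_P/F_Q ≈ 5.45

Δm = 4.03 − (5.87) = -1.84
Flux ratio = 10^(−0.4 Δm) = 10^(−0.4 × -1.84) = 10^0.736 = 5.445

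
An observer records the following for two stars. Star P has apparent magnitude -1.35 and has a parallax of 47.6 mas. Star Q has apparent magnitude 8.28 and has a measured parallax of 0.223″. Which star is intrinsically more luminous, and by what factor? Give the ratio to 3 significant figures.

Star P is more luminous, by a factor of 156000.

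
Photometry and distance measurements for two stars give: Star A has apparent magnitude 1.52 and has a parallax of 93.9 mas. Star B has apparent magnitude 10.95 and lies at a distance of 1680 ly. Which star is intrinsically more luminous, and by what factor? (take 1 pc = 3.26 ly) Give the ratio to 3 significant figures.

Star A is more luminous, by a factor of 2.53.

Star A: p = 93.9 mas = 0.0939″ → d = 1/p = 10.65 pc
Star A: M = m − 5 log₁₀ d + 5 = 1.52 − 5·1.0273 + 5 = 1.383
Star B: d = 1680 ly / 3.26 = 515.3 pc
Star B: M = m − 5 log₁₀ d + 5 = 10.95 − 5·2.7121 + 5 = 2.390
ΔM = M_A − M_B = 1.383 − (2.390) = -1.006; smaller M is more luminous → Star A.
L ratio = 10^(0.4 |ΔM|) = 10^0.402 = 2.526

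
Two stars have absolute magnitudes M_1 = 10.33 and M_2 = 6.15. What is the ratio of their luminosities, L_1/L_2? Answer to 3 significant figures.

ΔM = M_1 − M_2 = 4.18
L_1/L_2 = 10^(−0.4 ΔM) = 10^-1.672 = 0.02128

L_1/L_2 ≈ 0.0213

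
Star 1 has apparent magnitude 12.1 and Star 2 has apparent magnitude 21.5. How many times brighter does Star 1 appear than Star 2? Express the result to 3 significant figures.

5750

Magnitude difference = -9.4
Flux ratio = 10^(−0.4 Δm) = 10^(−0.4 × -9.4) = 10^3.760 = 5754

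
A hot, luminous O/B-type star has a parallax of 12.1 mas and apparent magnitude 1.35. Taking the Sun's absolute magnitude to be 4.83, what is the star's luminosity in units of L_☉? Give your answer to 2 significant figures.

d = 1/p = 1000/12.1 mas = 82.64 pc
M = m − 5 log₁₀ d + 5 = 1.35 − 5·1.9172 + 5 = -3.236
M − M_☉ = -3.236 − 4.83 = -8.066
L/L_☉ = 10^(−0.4 × -8.066) = 1684

L/L_☉ ≈ 1700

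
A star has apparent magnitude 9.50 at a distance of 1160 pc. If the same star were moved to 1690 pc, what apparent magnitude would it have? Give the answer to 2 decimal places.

Flux ∝ 1/d², so Δm = 5 log₁₀(d₂/d₁) = 5 log₁₀(1690/1160) = 0.817
m₂ = m₁ + Δm = 9.50 + (0.817) = 10.317

m ≈ 10.32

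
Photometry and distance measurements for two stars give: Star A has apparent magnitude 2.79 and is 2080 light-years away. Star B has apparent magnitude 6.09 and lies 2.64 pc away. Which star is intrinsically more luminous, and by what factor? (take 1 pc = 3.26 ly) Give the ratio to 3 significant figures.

Star A is more luminous, by a factor of 1.22×10^6.

Star A: d = 2080 ly / 3.26 = 638.0 pc
Star A: M = m − 5 log₁₀ d + 5 = 2.79 − 5·2.8048 + 5 = -6.234
Star B: M = m − 5 log₁₀ d + 5 = 6.09 − 5·0.4216 + 5 = 8.982
ΔM = M_A − M_B = -6.234 − (8.982) = -15.216; smaller M is more luminous → Star A.
L ratio = 10^(0.4 |ΔM|) = 10^6.086 = 1.220×10^6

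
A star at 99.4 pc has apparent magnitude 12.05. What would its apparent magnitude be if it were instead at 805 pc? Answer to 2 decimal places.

m ≈ 16.59

Flux ∝ 1/d², so Δm = 5 log₁₀(d₂/d₁) = 5 log₁₀(805/99.4) = 4.542
m₂ = m₁ + Δm = 12.05 + (4.542) = 16.592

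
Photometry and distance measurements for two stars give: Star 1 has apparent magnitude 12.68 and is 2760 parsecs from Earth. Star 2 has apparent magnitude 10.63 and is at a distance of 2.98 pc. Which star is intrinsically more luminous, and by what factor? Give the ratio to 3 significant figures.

Star 1 is more luminous, by a factor of 130000.

Star 1: M = m − 5 log₁₀ d + 5 = 12.68 − 5·3.4409 + 5 = 0.475
Star 2: M = m − 5 log₁₀ d + 5 = 10.63 − 5·0.4742 + 5 = 13.259
ΔM = M_1 − M_2 = 0.475 − (13.259) = -12.783; smaller M is more luminous → Star 1.
L ratio = 10^(0.4 |ΔM|) = 10^5.113 = 129800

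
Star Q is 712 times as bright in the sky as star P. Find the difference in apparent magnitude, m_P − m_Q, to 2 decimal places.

m_P − m_Q ≈ 7.13

Pogson: Δm = −2.5 log₁₀(ratio) = −2.5 log₁₀(712) = −2.5 × 2.8525 = -7.131
Star Q is brighter so has the smaller magnitude: m_P − m_Q is positive.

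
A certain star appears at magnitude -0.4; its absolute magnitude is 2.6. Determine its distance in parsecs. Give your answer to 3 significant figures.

μ = m − M = -3.000
m − M = 5 log₁₀ d − 5
log₁₀ d = (m − M)/5 + 1 = 0.4000
d = 10^0.4000 = 2.512 pc

d ≈ 2.51 pc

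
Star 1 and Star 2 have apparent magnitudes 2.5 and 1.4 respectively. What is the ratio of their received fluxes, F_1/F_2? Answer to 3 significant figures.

F_1/F_2 ≈ 0.363

Magnitude difference = 1.1
Flux ratio = 10^(−0.4 Δm) = 10^(−0.4 × 1.1) = 10^-0.440 = 0.3631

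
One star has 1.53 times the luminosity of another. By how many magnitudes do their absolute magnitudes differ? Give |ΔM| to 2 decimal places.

|ΔM| ≈ 0.46

Pogson: ΔM = −2.5 log₁₀(ratio) = −2.5 log₁₀(1.53) = −2.5 × 0.1847 = -0.462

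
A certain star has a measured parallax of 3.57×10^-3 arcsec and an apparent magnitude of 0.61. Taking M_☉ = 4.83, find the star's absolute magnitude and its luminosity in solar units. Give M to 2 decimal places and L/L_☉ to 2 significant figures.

d = 1/p = 1/3.57×10^-3″ = 280.1 pc
M = m − 5 log₁₀ d + 5 = 0.61 − 5·2.4473 + 5 = -6.627
M − M_☉ = -6.627 − 4.83 = -11.457
L/L_☉ = 10^(−0.4 × -11.457) = 38250

M ≈ -6.63; L/L_☉ ≈ 38000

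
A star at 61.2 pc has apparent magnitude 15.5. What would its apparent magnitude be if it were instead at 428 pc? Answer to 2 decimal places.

m ≈ 19.72

Flux ∝ 1/d², so Δm = 5 log₁₀(d₂/d₁) = 5 log₁₀(428/61.2) = 4.223
m₂ = m₁ + Δm = 15.5 + (4.223) = 19.723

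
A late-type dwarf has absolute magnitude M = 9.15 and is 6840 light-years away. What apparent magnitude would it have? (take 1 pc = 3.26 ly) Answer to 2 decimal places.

m ≈ 20.76

d = 6840 ly / 3.26 = 2098 pc
m = M + 5 log₁₀ d − 5 = 9.15 + 5·3.3218 − 5 = 20.759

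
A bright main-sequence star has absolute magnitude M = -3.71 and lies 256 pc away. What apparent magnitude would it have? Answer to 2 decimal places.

m ≈ 3.33

m = M + 5 log₁₀ d − 5 = -3.71 + 5·2.4082 − 5 = 3.331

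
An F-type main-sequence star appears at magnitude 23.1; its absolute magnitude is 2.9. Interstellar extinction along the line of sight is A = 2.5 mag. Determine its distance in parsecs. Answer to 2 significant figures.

d ≈ 35000 pc

m − M = 5 log₁₀(d/10 pc) + A  ⇒  23.1 − (2.9) − 2.5 = 5 log₁₀(d/10)
17.700 = 5 log₁₀(d/10)
log₁₀ d = (m − M − A)/5 + 1 = 4.5400
d = 10^4.5400 = 34670 pc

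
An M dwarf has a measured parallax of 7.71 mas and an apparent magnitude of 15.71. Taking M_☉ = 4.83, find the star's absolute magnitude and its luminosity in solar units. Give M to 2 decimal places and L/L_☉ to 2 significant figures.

d = 1/p = 1000/7.71 mas = 129.7 pc
M = m − 5 log₁₀ d + 5 = 15.71 − 5·2.1129 + 5 = 10.145
M − M_☉ = 10.145 − 4.83 = 5.315
L/L_☉ = 10^(−0.4 × 5.315) = 7.480×10^-3

M ≈ 10.15; L/L_☉ ≈ 7.5×10^-3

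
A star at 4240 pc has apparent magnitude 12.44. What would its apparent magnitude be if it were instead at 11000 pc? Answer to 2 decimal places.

m ≈ 14.51

Flux ∝ 1/d², so Δm = 5 log₁₀(d₂/d₁) = 5 log₁₀(11000/4240) = 2.070
m₂ = m₁ + Δm = 12.44 + (2.070) = 14.510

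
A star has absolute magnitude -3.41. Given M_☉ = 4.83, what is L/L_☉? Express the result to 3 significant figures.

M − M_☉ = -3.41 − 4.83 = -8.240
L/L_☉ = 10^(−0.4 (M − M_☉)) = 10^3.296 = 1977

L/L_☉ ≈ 1980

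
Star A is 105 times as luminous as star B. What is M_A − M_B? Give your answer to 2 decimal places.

M_A − M_B ≈ -5.05

Pogson: ΔM = −2.5 log₁₀(ratio) = −2.5 log₁₀(105) = −2.5 × 2.0212 = -5.053
Star A is brighter, so it has the smaller magnitude: the difference is negative.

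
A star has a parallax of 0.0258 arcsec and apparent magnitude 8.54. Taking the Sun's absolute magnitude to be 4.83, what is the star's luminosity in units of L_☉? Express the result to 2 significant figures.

d = 1/p = 1/0.0258″ = 38.76 pc
M = m − 5 log₁₀ d + 5 = 8.54 − 5·1.5884 + 5 = 5.598
M − M_☉ = 5.598 − 4.83 = 0.768
L/L_☉ = 10^(−0.4 × 0.768) = 0.4929

L/L_☉ ≈ 0.49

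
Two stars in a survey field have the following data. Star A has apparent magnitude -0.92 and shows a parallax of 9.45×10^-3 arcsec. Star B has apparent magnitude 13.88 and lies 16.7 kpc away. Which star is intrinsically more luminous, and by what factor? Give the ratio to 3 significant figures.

Star A: d = 1/p = 1/9.45×10^-3″ = 105.8 pc
Star A: M = m − 5 log₁₀ d + 5 = -0.92 − 5·2.0246 + 5 = -6.043
Star B: d = 16.7 kpc = 16700 pc
Star B: M = m − 5 log₁₀ d + 5 = 13.88 − 5·4.2227 + 5 = -2.234
ΔM = M_A − M_B = -6.043 − (-2.234) = -3.809; smaller M is more luminous → Star A.
L ratio = 10^(0.4 |ΔM|) = 10^1.524 = 33.40

Star A is more luminous, by a factor of 33.4.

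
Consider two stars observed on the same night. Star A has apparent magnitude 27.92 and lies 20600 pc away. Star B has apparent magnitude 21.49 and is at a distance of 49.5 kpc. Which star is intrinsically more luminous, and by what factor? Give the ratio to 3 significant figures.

Star B is more luminous, by a factor of 2160.

Star A: M = m − 5 log₁₀ d + 5 = 27.92 − 5·4.3139 + 5 = 11.351
Star B: d = 49.5 kpc = 49500 pc
Star B: M = m − 5 log₁₀ d + 5 = 21.49 − 5·4.6946 + 5 = 3.017
ΔM = M_A − M_B = 11.351 − (3.017) = 8.334; smaller M is more luminous → Star B.
L ratio = 10^(0.4 |ΔM|) = 10^3.333 = 2155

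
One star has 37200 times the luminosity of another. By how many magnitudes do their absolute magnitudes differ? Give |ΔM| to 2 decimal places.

Pogson: ΔM = −2.5 log₁₀(ratio) = −2.5 log₁₀(37200) = −2.5 × 4.5705 = -11.426

|ΔM| ≈ 11.43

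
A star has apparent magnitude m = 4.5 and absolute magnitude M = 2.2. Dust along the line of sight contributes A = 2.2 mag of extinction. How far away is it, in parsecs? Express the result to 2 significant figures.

d ≈ 10 pc

m − M = 5 log₁₀(d/10 pc) + A  ⇒  4.5 − (2.2) − 2.2 = 5 log₁₀(d/10)
0.100 = 5 log₁₀(d/10)
log₁₀ d = (m − M − A)/5 + 1 = 1.0200
d = 10^1.0200 = 10.47 pc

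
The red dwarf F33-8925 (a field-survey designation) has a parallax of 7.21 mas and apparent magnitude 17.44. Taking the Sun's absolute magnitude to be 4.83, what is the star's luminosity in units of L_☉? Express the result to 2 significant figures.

L/L_☉ ≈ 1.7×10^-3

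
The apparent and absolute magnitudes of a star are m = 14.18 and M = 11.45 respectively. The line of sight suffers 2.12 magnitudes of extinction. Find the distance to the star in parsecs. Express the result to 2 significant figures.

m − M = 5 log₁₀(d/10 pc) + A  ⇒  14.18 − (11.45) − 2.12 = 5 log₁₀(d/10)
0.610 = 5 log₁₀(d/10)
log₁₀ d = (m − M − A)/5 + 1 = 1.1220
d = 10^1.1220 = 13.24 pc

d ≈ 13 pc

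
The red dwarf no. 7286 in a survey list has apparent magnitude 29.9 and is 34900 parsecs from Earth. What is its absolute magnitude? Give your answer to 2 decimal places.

5 log₁₀(d/10 pc) = 5 log₁₀(34900) − 5 = 17.714
M = m − 5 log₁₀(d/10) = 29.9 − 17.714 = 12.186

M ≈ 12.19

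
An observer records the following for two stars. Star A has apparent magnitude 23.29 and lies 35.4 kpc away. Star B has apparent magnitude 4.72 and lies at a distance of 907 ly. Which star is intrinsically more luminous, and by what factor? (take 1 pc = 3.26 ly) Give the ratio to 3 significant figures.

Star B is more luminous, by a factor of 1650.

Star A: d = 35.4 kpc = 35400 pc
Star A: M = m − 5 log₁₀ d + 5 = 23.29 − 5·4.5490 + 5 = 5.545
Star B: d = 907 ly / 3.26 = 278.2 pc
Star B: M = m − 5 log₁₀ d + 5 = 4.72 − 5·2.4444 + 5 = -2.502
ΔM = M_A − M_B = 5.545 − (-2.502) = 8.047; smaller M is more luminous → Star B.
L ratio = 10^(0.4 |ΔM|) = 10^3.219 = 1655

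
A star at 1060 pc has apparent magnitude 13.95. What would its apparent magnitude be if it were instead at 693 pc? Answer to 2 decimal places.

m ≈ 13.03

Flux ∝ 1/d², so Δm = 5 log₁₀(d₂/d₁) = 5 log₁₀(693/1060) = -0.923
m₂ = m₁ + Δm = 13.95 + (-0.923) = 13.027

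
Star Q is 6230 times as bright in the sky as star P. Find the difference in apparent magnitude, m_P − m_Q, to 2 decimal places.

m_P − m_Q ≈ 9.49

Pogson: Δm = −2.5 log₁₀(ratio) = −2.5 log₁₀(6230) = −2.5 × 3.7945 = -9.486
Star Q is brighter so has the smaller magnitude: m_P − m_Q is positive.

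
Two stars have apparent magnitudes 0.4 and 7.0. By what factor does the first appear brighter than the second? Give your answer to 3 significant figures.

437

Magnitude difference = -6.6
Flux ratio = 10^(−0.4 Δm) = 10^(−0.4 × -6.6) = 10^2.640 = 436.5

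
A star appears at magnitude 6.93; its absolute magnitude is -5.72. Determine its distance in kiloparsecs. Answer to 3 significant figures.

d ≈ 3.39 kpc

μ = m − M = 12.650
m − M = 5 log₁₀ d − 5
log₁₀ d = (m − M)/5 + 1 = 3.5300
d = 10^3.5300 = 3388 pc
= 3.388 kpc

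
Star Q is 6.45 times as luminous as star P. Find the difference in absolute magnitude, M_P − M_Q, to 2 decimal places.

M_P − M_Q ≈ 2.02

Pogson: ΔM = −2.5 log₁₀(ratio) = −2.5 log₁₀(6.45) = −2.5 × 0.8096 = -2.024
Star Q is brighter so has the smaller magnitude: M_P − M_Q is positive.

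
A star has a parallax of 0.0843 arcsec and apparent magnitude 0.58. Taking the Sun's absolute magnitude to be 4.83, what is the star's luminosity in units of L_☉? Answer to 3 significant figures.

d = 1/p = 1/0.0843″ = 11.86 pc
M = m − 5 log₁₀ d + 5 = 0.58 − 5·1.0742 + 5 = 0.209
M − M_☉ = 0.209 − 4.83 = -4.621
L/L_☉ = 10^(−0.4 × -4.621) = 70.53

L/L_☉ ≈ 70.5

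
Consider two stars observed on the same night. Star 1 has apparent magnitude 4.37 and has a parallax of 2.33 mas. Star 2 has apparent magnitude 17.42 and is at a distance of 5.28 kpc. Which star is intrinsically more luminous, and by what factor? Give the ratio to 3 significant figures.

Star 1 is more luminous, by a factor of 1100.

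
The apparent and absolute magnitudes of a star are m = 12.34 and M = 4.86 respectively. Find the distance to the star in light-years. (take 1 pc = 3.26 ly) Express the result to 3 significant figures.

Distance modulus: m − M = 12.34 − (4.86) = 7.480
m − M = 5 log₁₀ d − 5
log₁₀ d = (m − M)/5 + 1 = 2.4960
d = 10^2.4960 = 313.3 pc
= 1021 ly

d ≈ 1020 ly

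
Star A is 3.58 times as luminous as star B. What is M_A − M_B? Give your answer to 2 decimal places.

M_A − M_B ≈ -1.38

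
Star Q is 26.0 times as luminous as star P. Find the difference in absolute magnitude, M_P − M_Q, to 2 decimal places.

Pogson: ΔM = −2.5 log₁₀(ratio) = −2.5 log₁₀(26.0) = −2.5 × 1.4150 = -3.537
Star Q is brighter so has the smaller magnitude: M_P − M_Q is positive.

M_P − M_Q ≈ 3.54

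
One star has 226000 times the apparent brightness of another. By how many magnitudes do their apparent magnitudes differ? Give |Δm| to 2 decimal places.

Pogson: Δm = −2.5 log₁₀(ratio) = −2.5 log₁₀(226000) = −2.5 × 5.3541 = -13.385

|Δm| ≈ 13.39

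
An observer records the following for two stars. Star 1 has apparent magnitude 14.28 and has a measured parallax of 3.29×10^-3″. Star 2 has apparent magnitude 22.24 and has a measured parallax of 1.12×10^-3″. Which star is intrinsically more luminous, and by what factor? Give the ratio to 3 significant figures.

Star 1 is more luminous, by a factor of 177.

Star 1: d = 1/p = 1/3.29×10^-3″ = 304.0 pc
Star 1: M = m − 5 log₁₀ d + 5 = 14.28 − 5·2.4828 + 5 = 6.866
Star 2: d = 1/p = 1/1.12×10^-3″ = 892.9 pc
Star 2: M = m − 5 log₁₀ d + 5 = 22.24 − 5·2.9508 + 5 = 12.486
ΔM = M_1 − M_2 = 6.866 − (12.486) = -5.620; smaller M is more luminous → Star 1.
L ratio = 10^(0.4 |ΔM|) = 10^2.248 = 177.0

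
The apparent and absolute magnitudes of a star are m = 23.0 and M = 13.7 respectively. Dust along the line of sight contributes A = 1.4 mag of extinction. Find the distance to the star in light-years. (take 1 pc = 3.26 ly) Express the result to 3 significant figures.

m − M = 5 log₁₀(d/10 pc) + A  ⇒  23.0 − (13.7) − 1.4 = 5 log₁₀(d/10)
7.900 = 5 log₁₀(d/10)
log₁₀ d = (m − M − A)/5 + 1 = 2.5800
d = 10^2.5800 = 380.2 pc
= 1239 ly

d ≈ 1240 ly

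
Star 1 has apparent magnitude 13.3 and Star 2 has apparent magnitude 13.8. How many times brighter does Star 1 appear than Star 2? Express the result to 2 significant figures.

1.6

Δm = 13.3 − (13.8) = -0.5
Flux ratio = 10^(−0.4 Δm) = 10^(−0.4 × -0.5) = 10^0.200 = 1.585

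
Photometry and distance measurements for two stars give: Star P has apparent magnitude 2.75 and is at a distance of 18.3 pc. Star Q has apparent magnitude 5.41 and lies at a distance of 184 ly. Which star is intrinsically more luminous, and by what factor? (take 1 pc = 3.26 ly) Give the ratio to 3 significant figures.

Star P is more luminous, by a factor of 1.22.

Star P: M = m − 5 log₁₀ d + 5 = 2.75 − 5·1.2625 + 5 = 1.438
Star Q: d = 184 ly / 3.26 = 56.44 pc
Star Q: M = m − 5 log₁₀ d + 5 = 5.41 − 5·1.7516 + 5 = 1.652
ΔM = M_P − M_Q = 1.438 − (1.652) = -0.214; smaller M is more luminous → Star P.
L ratio = 10^(0.4 |ΔM|) = 10^0.086 = 1.218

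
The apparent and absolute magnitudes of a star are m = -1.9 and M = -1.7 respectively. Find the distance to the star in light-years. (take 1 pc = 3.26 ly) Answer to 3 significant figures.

d ≈ 29.7 ly

μ = m − M = -0.200
m − M = 5 log₁₀ d − 5
log₁₀ d = (m − M)/5 + 1 = 0.9600
d = 10^0.9600 = 9.120 pc
= 29.73 ly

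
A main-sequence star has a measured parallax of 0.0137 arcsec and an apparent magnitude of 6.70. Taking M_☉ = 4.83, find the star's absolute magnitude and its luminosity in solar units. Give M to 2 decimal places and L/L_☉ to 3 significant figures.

d = 1/p = 1/0.0137″ = 72.99 pc
M = m − 5 log₁₀ d + 5 = 6.70 − 5·1.8633 + 5 = 2.384
M − M_☉ = 2.384 − 4.83 = -2.446
L/L_☉ = 10^(−0.4 × -2.446) = 9.518

M ≈ 2.38; L/L_☉ ≈ 9.52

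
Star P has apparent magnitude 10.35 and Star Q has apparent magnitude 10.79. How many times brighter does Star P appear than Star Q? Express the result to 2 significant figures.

1.5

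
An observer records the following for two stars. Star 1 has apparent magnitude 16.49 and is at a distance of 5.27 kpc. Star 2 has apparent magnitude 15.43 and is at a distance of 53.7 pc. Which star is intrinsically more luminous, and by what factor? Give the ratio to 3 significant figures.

Star 1 is more luminous, by a factor of 3630.

Star 1: d = 5.27 kpc = 5270 pc
Star 1: M = m − 5 log₁₀ d + 5 = 16.49 − 5·3.7218 + 5 = 2.881
Star 2: M = m − 5 log₁₀ d + 5 = 15.43 − 5·1.7300 + 5 = 11.780
ΔM = M_1 − M_2 = 2.881 − (11.780) = -8.899; smaller M is more luminous → Star 1.
L ratio = 10^(0.4 |ΔM|) = 10^3.560 = 3628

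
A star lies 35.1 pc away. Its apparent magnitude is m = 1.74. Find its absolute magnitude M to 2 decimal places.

M ≈ -0.99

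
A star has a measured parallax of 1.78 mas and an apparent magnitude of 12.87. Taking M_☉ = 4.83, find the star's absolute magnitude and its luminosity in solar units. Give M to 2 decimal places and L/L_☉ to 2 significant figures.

d = 1/p = 1000/1.78 mas = 561.8 pc
M = m − 5 log₁₀ d + 5 = 12.87 − 5·2.7496 + 5 = 4.122
M − M_☉ = 4.122 − 4.83 = -0.708
L/L_☉ = 10^(−0.4 × -0.708) = 1.919

M ≈ 4.12; L/L_☉ ≈ 1.9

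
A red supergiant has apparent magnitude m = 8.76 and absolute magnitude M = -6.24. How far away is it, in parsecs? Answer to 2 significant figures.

Distance modulus: m − M = 8.76 − (-6.24) = 15.000
m − M = 5 log₁₀ d − 5
log₁₀ d = (m − M)/5 + 1 = 4.0000
d = 10^4.0000 = 10000 pc

d ≈ 10000 pc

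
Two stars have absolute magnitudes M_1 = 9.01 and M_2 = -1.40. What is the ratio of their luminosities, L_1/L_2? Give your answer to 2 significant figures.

L_1/L_2 ≈ 6.9×10^-5

ΔM = M_1 − M_2 = 10.41
L_1/L_2 = 10^(−0.4 ΔM) = 10^-4.164 = 6.855×10^-5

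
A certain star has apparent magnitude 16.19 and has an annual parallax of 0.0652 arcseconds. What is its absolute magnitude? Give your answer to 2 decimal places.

M ≈ 15.26

d = 1/p = 1/0.0652″ = 15.34 pc
5 log₁₀(d/10 pc) = 5 log₁₀(15.34) − 5 = 0.929
M = m − 5 log₁₀(d/10) = 16.19 − 0.929 = 15.261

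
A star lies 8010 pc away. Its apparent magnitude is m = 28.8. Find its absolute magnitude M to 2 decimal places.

5 log₁₀(d/10 pc) = 5 log₁₀(8010) − 5 = 14.518
M = m − 5 log₁₀(d/10) = 28.8 − 14.518 = 14.282

M ≈ 14.28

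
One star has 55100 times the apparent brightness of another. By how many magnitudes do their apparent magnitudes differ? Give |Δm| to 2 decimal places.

|Δm| ≈ 11.85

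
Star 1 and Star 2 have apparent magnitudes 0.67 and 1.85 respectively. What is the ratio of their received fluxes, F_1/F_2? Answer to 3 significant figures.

F_1/F_2 ≈ 2.96

Δm = 0.67 − (1.85) = -1.18
Flux ratio = 10^(−0.4 Δm) = 10^(−0.4 × -1.18) = 10^0.472 = 2.965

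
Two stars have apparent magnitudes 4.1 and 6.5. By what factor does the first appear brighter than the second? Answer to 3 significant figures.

9.12

Magnitude difference = -2.4
Flux ratio = 10^(−0.4 Δm) = 10^(−0.4 × -2.4) = 10^0.960 = 9.120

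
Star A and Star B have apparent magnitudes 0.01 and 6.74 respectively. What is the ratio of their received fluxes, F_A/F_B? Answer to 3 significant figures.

Δm = 0.01 − (6.74) = -6.73
Flux ratio = 10^(−0.4 Δm) = 10^(−0.4 × -6.73) = 10^2.692 = 492.0

F_A/F_B ≈ 492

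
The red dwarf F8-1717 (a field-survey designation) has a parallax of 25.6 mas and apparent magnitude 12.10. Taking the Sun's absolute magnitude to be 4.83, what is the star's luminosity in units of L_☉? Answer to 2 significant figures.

L/L_☉ ≈ 0.019

d = 1/p = 1000/25.6 mas = 39.06 pc
M = m − 5 log₁₀ d + 5 = 12.10 − 5·1.5918 + 5 = 9.141
M − M_☉ = 9.141 − 4.83 = 4.311
L/L_☉ = 10^(−0.4 × 4.311) = 0.01886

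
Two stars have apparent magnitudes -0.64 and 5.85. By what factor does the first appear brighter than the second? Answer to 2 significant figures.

390

Δm = -0.64 − (5.85) = -6.49
Flux ratio = 10^(−0.4 Δm) = 10^(−0.4 × -6.49) = 10^2.596 = 394.5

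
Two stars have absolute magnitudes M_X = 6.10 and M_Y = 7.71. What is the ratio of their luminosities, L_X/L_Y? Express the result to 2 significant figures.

L_X/L_Y ≈ 4.4

ΔM = M_X − M_Y = -1.61
L_X/L_Y = 10^(−0.4 ΔM) = 10^0.644 = 4.406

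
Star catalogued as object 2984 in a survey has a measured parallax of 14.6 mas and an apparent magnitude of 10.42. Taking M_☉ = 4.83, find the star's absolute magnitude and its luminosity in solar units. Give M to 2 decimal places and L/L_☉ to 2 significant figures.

M ≈ 6.24; L/L_☉ ≈ 0.27

d = 1/p = 1000/14.6 mas = 68.49 pc
M = m − 5 log₁₀ d + 5 = 10.42 − 5·1.8356 + 5 = 6.242
M − M_☉ = 6.242 − 4.83 = 1.412
L/L_☉ = 10^(−0.4 × 1.412) = 0.2725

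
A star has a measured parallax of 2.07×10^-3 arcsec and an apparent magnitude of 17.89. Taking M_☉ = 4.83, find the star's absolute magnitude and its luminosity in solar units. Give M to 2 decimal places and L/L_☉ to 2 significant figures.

d = 1/p = 1/2.07×10^-3″ = 483.1 pc
M = m − 5 log₁₀ d + 5 = 17.89 − 5·2.6840 + 5 = 9.470
M − M_☉ = 9.470 − 4.83 = 4.640
L/L_☉ = 10^(−0.4 × 4.640) = 0.01393

M ≈ 9.47; L/L_☉ ≈ 0.014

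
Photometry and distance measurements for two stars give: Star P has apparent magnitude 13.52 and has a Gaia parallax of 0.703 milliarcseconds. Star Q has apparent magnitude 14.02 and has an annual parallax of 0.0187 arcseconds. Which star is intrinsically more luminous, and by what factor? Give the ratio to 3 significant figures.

Star P is more luminous, by a factor of 1120.

Star P: p = 0.703 mas = 7.03×10^-4″ → d = 1/p = 1422 pc
Star P: M = m − 5 log₁₀ d + 5 = 13.52 − 5·3.1530 + 5 = 2.755
Star Q: d = 1/p = 1/0.0187″ = 53.48 pc
Star Q: M = m − 5 log₁₀ d + 5 = 14.02 − 5·1.7282 + 5 = 10.379
ΔM = M_P − M_Q = 2.755 − (10.379) = -7.624; smaller M is more luminous → Star P.
L ratio = 10^(0.4 |ΔM|) = 10^3.050 = 1121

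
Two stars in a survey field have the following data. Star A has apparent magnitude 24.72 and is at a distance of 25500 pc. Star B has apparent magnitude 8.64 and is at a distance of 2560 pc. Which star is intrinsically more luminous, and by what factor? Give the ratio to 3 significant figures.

Star A: M = m − 5 log₁₀ d + 5 = 24.72 − 5·4.4065 + 5 = 7.687
Star B: M = m − 5 log₁₀ d + 5 = 8.64 − 5·3.4082 + 5 = -3.401
ΔM = M_A − M_B = 7.687 − (-3.401) = 11.088; smaller M is more luminous → Star B.
L ratio = 10^(0.4 |ΔM|) = 10^4.435 = 27250

Star B is more luminous, by a factor of 27300.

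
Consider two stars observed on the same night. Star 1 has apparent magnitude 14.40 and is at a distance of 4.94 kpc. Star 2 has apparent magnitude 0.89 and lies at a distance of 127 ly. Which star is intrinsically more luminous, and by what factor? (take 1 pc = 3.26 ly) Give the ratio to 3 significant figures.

Star 2 is more luminous, by a factor of 15.8.

Star 1: d = 4.94 kpc = 4940 pc
Star 1: M = m − 5 log₁₀ d + 5 = 14.40 − 5·3.6937 + 5 = 0.931
Star 2: d = 127 ly / 3.26 = 38.96 pc
Star 2: M = m − 5 log₁₀ d + 5 = 0.89 − 5·1.5906 + 5 = -2.063
ΔM = M_1 − M_2 = 0.931 − (-2.063) = 2.994; smaller M is more luminous → Star 2.
L ratio = 10^(0.4 |ΔM|) = 10^1.198 = 15.77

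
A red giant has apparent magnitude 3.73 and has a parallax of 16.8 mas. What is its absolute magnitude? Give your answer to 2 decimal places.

p = 16.8 mas = 0.0168″ → d = 1/p = 59.52 pc
5 log₁₀(d/10 pc) = 5 log₁₀(59.52) − 5 = 3.873
M = m − 5 log₁₀(d/10) = 3.73 − 3.873 = -0.143

M ≈ -0.14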